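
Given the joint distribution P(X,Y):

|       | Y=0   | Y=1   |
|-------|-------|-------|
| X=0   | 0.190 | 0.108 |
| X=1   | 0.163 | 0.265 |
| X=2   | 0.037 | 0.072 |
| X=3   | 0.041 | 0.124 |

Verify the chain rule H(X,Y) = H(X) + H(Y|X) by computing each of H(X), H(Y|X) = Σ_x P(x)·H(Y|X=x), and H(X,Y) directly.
H(X) = 1.8219 bits, H(Y|X) = 0.9260 bits, H(X,Y) = 2.7480 bits

Marginal of X (row sums):
  P(X=0) = 0.190 + 0.108 = 0.298
  P(X=1) = 0.163 + 0.265 = 0.428
  P(X=2) = 0.037 + 0.072 = 0.109
  P(X=3) = 0.041 + 0.124 = 0.165
H(X) = -[0.298·log₂(0.298) + 0.428·log₂(0.428) + 0.109·log₂(0.109) + 0.165·log₂(0.165)]
  = 0.520491 + 0.524008 + 0.348538 + 0.428911 = 1.8219 bits

H(Y|X) = Σ_x P(x)·H(Y|X=x):
  X=0: P(X=0) = 0.298, P(Y|X=0) = (95/149, 54/149) → H(Y|X=0) = 0.944670
  X=1: P(X=1) = 0.428, P(Y|X=1) = (163/428, 265/428) → H(Y|X=1) = 0.958634
  X=2: P(X=2) = 0.109, P(Y|X=2) = (37/109, 72/109) → H(Y|X=2) = 0.924291
  X=3: P(X=3) = 0.165, P(Y|X=3) = (41/165, 124/165) → H(Y|X=3) = 0.808868
H(Y|X) = 0.298·0.944670 + 0.428·0.958634 + 0.109·0.924291 + 0.165·0.808868 = 0.9260 bits

H(X,Y) = -Σ_{x,y} P(x,y) log₂ P(x,y). Per-cell terms -P(x,y)·log₂P(x,y):
  X=0: 0.455226, 0.346777
  X=1: 0.426580, 0.507723
  X=2: 0.175984, 0.273302
  X=3: 0.188938, 0.373437
Sum of the 8 terms: H(X,Y) = 2.7480 bits

Chain rule check:
  H(X) + H(Y|X) = 1.8219 + 0.9260 = 2.7479 bits
  H(X,Y) = 2.7480 bits
✓ Chain rule verified (Δ = 0.0001 is 4-dp rounding noise: each of the three values was rounded independently).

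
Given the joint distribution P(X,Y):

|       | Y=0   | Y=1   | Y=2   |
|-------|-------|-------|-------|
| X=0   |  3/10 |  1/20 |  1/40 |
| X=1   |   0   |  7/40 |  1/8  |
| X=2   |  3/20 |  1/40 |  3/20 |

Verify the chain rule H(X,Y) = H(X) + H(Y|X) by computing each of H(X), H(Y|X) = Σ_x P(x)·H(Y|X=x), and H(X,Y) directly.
H(X) = 1.5787 bits, H(Y|X) = 1.0607 bits, H(X,Y) = 2.6394 bits

Marginal of X (row sums):
  P(X=0) = 3/10 + 1/20 + 1/40 = 3/8
  P(X=1) = 0 + 7/40 + 1/8 = 3/10
  P(X=2) = 3/20 + 1/40 + 3/20 = 13/40
H(X) = -[(3/8)·log₂(3/8) + (3/10)·log₂(3/10) + (13/40)·log₂(13/40)]
  = 0.53064 + 0.52109 + 0.52698 = 1.5787 bits

H(Y|X) = Σ_x P(x)·H(Y|X=x):
  X=0: P(X=0) = 3/8, P(Y|X=0) = (4/5, 2/15, 1/15) → H(Y|X=0) = 0.90559
  X=1: P(X=1) = 3/10, P(Y|X=1) = (0, 7/12, 5/12) → H(Y|X=1) = 0.97987
  X=2: P(X=2) = 13/40, P(Y|X=2) = (6/13, 1/13, 6/13) → H(Y|X=2) = 1.31432
H(Y|X) = (3/8)·0.90559 + (3/10)·0.97987 + (13/40)·1.31432 = 1.0607 bits

H(X,Y) = -Σ_{x,y} P(x,y) log₂ P(x,y). Per-cell terms -P(x,y)·log₂P(x,y):
  X=0: 0.52109, 0.21610, 0.13305
  X=1: 0.00000, 0.44005, 0.37500
  X=2: 0.41054, 0.13305, 0.41054
  (cells with P = 0 contribute 0)
Sum of the 9 terms: H(X,Y) = 2.6394 bits

Chain rule check:
  H(X) + H(Y|X) = 1.5787 + 1.0607 = 2.6394 bits
  H(X,Y) = 2.6394 bits
✓ Chain rule verified.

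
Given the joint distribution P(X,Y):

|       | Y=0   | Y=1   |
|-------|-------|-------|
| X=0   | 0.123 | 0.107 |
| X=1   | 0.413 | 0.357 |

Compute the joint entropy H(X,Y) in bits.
1.7743 bits

H(X,Y) = -Σ_{x,y} P(x,y) log₂ P(x,y). Per-cell terms -P(x,y)·log₂P(x,y):
  X=0: 0.3719, 0.3450
  X=1: 0.5269, 0.5305
Sum of the 4 terms: H(X,Y) = 1.7743 bits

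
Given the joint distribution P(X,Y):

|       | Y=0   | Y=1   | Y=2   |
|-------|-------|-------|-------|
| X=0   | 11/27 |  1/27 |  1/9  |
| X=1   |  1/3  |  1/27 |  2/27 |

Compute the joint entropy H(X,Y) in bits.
2.0387 bits

H(X,Y) = -Σ_{x,y} P(x,y) log₂ P(x,y). Per-cell terms -P(x,y)·log₂P(x,y):
  X=0: 0.52778, 0.17611, 0.35221
  X=1: 0.52832, 0.17611, 0.27814
Sum of the 6 terms: H(X,Y) = 2.0387 bits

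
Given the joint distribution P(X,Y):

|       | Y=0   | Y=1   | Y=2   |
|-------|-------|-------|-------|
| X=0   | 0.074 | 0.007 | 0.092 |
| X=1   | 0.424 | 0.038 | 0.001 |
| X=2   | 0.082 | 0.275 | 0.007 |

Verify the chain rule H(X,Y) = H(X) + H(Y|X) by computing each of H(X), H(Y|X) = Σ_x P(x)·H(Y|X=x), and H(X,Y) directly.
H(X) = 1.4830 bits, H(Y|X) = 0.7341 bits, H(X,Y) = 2.2170 bits

Marginal of X (row sums):
  P(X=0) = 0.074 + 0.007 + 0.092 = 0.173
  P(X=1) = 0.424 + 0.038 + 0.001 = 0.463
  P(X=2) = 0.082 + 0.275 + 0.007 = 0.364
H(X) = -[0.173·log₂(0.173) + 0.463·log₂(0.463) + 0.364·log₂(0.364)]
  = 0.437890 + 0.514354 + 0.530708 = 1.4830 bits

H(Y|X) = Σ_x P(x)·H(Y|X=x):
  X=0: P(X=0) = 0.173, P(Y|X=0) = (74/173, 7/173, 92/173) → H(Y|X=0) = 1.195792
  X=1: P(X=1) = 0.463, P(Y|X=1) = (424/463, 38/463, 1/463) → H(Y|X=1) = 0.431414
  X=2: P(X=2) = 0.364, P(Y|X=2) = (41/182, 275/364, 1/52) → H(Y|X=2) = 0.899622
H(Y|X) = 0.173·1.195792 + 0.463·0.431414 + 0.364·0.899622 = 0.7341 bits

H(X,Y) = -Σ_{x,y} P(x,y) log₂ P(x,y). Per-cell terms -P(x,y)·log₂P(x,y):
  X=0: 0.277968, 0.050109, 0.316684
  X=1: 0.524854, 0.179279, 0.009966
  X=2: 0.295875, 0.512187, 0.050109
Sum of the 9 terms: H(X,Y) = 2.2170 bits

Chain rule check:
  H(X) + H(Y|X) = 1.4830 + 0.7341 = 2.2171 bits
  H(X,Y) = 2.2170 bits
✓ Chain rule verified (Δ = 0.0001 is 4-dp rounding noise: each of the three values was rounded independently).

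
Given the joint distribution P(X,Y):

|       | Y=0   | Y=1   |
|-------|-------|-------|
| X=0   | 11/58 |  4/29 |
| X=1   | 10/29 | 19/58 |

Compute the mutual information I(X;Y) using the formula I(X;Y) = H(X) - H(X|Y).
0.0028 bits

I(X;Y) = H(X) - H(X|Y)

Marginal of X (row sums):
  P(X=0) = 11/58 + 4/29 = 19/58
  P(X=1) = 10/29 + 19/58 = 39/58
H(X) = -[(19/58)·log₂(19/58) + (39/58)·log₂(39/58)]
  = 0.5274 + 0.3850 = 0.9124 bits

Marginal of Y (column sums):
  P(Y=0) = 11/58 + 10/29 = 31/58
  P(Y=1) = 4/29 + 19/58 = 27/58
H(X|Y) = Σ_y P(y)·H(X|Y=y):
  Y=0: P(Y=0) = 31/58, P(X|Y=0) = (11/31, 20/31) → H(X|Y=0) = 0.9383
  Y=1: P(Y=1) = 27/58, P(X|Y=1) = (8/27, 19/27) → H(X|Y=1) = 0.8767
H(X|Y) = (31/58)·0.9383 + (27/58)·0.8767 = 0.9096 bits

I(X;Y) = H(X) - H(X|Y) = 0.9124 - 0.9096 = 0.0028 bits

Cross-check via I(X;Y) = H(X) + H(Y) - H(X,Y): computing H(Y) from the column sums and H(X,Y) from the 4 cells in the same way gives H(Y) = 0.9966 bits and H(X,Y) = 1.9062 bits, so
I(X;Y) = 0.9124 + 0.9966 - 1.9062 = 0.0028 bits ✓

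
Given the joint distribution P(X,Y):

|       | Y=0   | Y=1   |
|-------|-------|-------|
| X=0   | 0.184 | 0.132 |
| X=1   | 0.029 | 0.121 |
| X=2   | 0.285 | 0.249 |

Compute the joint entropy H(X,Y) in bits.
2.3674 bits

H(X,Y) = -Σ_{x,y} P(x,y) log₂ P(x,y). Per-cell terms -P(x,y)·log₂P(x,y):
  X=0: 0.44937, 0.38562
  X=1: 0.14813, 0.36868
  X=2: 0.51613, 0.49944
Sum of the 6 terms: H(X,Y) = 2.3674 bits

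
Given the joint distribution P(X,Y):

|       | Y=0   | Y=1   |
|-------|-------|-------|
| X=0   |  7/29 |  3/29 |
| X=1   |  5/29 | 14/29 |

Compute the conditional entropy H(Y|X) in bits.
0.8487 bits

H(Y|X) = H(X,Y) - H(X)

H(X,Y) = -Σ_{x,y} P(x,y) log₂ P(x,y). Per-cell terms -P(x,y)·log₂P(x,y):
  X=0: 0.49498, 0.33859
  X=1: 0.43725, 0.50720
Sum of the 4 terms: H(X,Y) = 1.77802 bits

Marginal of X (row sums):
  P(X=0) = 7/29 + 3/29 = 10/29
  P(X=1) = 5/29 + 14/29 = 19/29
H(X) = -[(10/29)·log₂(10/29) + (19/29)·log₂(19/29)]
  = 0.52967 + 0.39969 = 0.92936 bits

H(Y|X) = H(X,Y) - H(X) = 1.77802 - 0.92936 = 0.8487 bits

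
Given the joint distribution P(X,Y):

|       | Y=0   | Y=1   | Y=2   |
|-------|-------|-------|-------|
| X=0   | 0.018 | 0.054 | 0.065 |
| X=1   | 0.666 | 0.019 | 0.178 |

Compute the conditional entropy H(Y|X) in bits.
0.9541 bits

H(Y|X) = H(X,Y) - H(X)

H(X,Y) = -Σ_{x,y} P(x,y) log₂ P(x,y). Per-cell terms -P(x,y)·log₂P(x,y):
  X=0: 0.104325, 0.227388, 0.256322
  X=1: 0.390546, 0.108639, 0.443229
Sum of the 6 terms: H(X,Y) = 1.53045 bits

Marginal of X (row sums):
  P(X=0) = 0.018 + 0.054 + 0.065 = 0.137
  P(X=1) = 0.666 + 0.019 + 0.178 = 0.863
H(X) = -[0.137·log₂(0.137) + 0.863·log₂(0.863)]
  = 0.392882 + 0.183446 = 0.57633 bits

H(Y|X) = H(X,Y) - H(X) = 1.53045 - 0.57633 = 0.9541 bits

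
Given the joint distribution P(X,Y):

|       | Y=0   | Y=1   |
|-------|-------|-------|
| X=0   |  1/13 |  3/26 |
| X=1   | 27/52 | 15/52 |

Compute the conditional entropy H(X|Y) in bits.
0.6793 bits

H(X|Y) = H(X,Y) - H(Y)

H(X,Y) = -Σ_{x,y} P(x,y) log₂ P(x,y). Per-cell terms -P(x,y)·log₂P(x,y):
  X=0: 0.2846, 0.3595
  X=1: 0.4910, 0.5174
Sum of the 4 terms: H(X,Y) = 1.6525 bits

Marginal of Y (column sums):
  P(Y=0) = 1/13 + 27/52 = 31/52
  P(Y=1) = 3/26 + 15/52 = 21/52
H(Y) = -[(31/52)·log₂(31/52) + (21/52)·log₂(21/52)]
  = 0.4449 + 0.5283 = 0.9732 bits

H(X|Y) = H(X,Y) - H(Y) = 1.6525 - 0.9732 = 0.6793 bits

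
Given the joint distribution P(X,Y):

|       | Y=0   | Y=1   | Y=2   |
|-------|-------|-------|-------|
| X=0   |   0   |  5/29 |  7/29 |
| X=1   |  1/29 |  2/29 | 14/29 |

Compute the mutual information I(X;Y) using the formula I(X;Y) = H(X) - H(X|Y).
0.1051 bits

I(X;Y) = H(X) - H(X|Y)

Marginal of X (row sums):
  P(X=0) = 0 + 5/29 + 7/29 = 12/29
  P(X=1) = 1/29 + 2/29 + 14/29 = 17/29
H(X) = -[(12/29)·log₂(12/29) + (17/29)·log₂(17/29)]
  = 0.526766 + 0.451683 = 0.97845 bits

Marginal of Y (column sums):
  P(Y=0) = 0 + 1/29 = 1/29
  P(Y=1) = 5/29 + 2/29 = 7/29
  P(Y=2) = 7/29 + 14/29 = 21/29
H(X|Y) = Σ_y P(y)·H(X|Y=y):
  Y=0: P(Y=0) = 1/29, P(X|Y=0) = (0, 1) → H(X|Y=0) = 0.000000
  Y=1: P(Y=1) = 7/29, P(X|Y=1) = (5/7, 2/7) → H(X|Y=1) = 0.863121
  Y=2: P(Y=2) = 21/29, P(X|Y=2) = (1/3, 2/3) → H(X|Y=2) = 0.918296
H(X|Y) = (1/29)·0.000000 + (7/29)·0.863121 + (21/29)·0.918296 = 0.87331 bits

I(X;Y) = H(X) - H(X|Y) = 0.97845 - 0.87331 = 0.1051 bits

Cross-check via I(X;Y) = H(X) + H(Y) - H(X,Y): computing H(Y) from the column sums and H(X,Y) from the 6 cells in the same way gives H(Y) = 0.99970 bits and H(X,Y) = 1.87301 bits, so
I(X;Y) = 0.97845 + 0.99970 - 1.87301 = 0.1051 bits ✓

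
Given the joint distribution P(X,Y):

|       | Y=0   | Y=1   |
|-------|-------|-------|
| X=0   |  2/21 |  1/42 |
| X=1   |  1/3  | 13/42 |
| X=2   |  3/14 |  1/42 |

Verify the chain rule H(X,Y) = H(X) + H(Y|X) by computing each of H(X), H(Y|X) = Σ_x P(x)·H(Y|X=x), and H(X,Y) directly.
H(X) = 1.2682 bits, H(Y|X) = 0.8398 bits, H(X,Y) = 2.1081 bits

Marginal of X (row sums):
  P(X=0) = 2/21 + 1/42 = 5/42
  P(X=1) = 1/3 + 13/42 = 9/14
  P(X=2) = 3/14 + 1/42 = 5/21
H(X) = -[(5/42)·log₂(5/42) + (9/14)·log₂(9/14) + (5/21)·log₂(5/21)]
  = 0.3655 + 0.4098 + 0.4929 = 1.2682 bits

H(Y|X) = Σ_x P(x)·H(Y|X=x):
  X=0: P(X=0) = 5/42, P(Y|X=0) = (4/5, 1/5) → H(Y|X=0) = 0.7219
  X=1: P(X=1) = 9/14, P(Y|X=1) = (14/27, 13/27) → H(Y|X=1) = 0.9990
  X=2: P(X=2) = 5/21, P(Y|X=2) = (9/10, 1/10) → H(Y|X=2) = 0.4690
H(Y|X) = (5/42)·0.7219 + (9/14)·0.9990 + (5/21)·0.4690 = 0.8398 bits

H(X,Y) = -Σ_{x,y} P(x,y) log₂ P(x,y). Per-cell terms -P(x,y)·log₂P(x,y):
  X=0: 0.3231, 0.1284
  X=1: 0.5283, 0.5237
  X=2: 0.4762, 0.1284
Sum of the 6 terms: H(X,Y) = 2.1081 bits

Chain rule check:
  H(X) + H(Y|X) = 1.2682 + 0.8398 = 2.1080 bits
  H(X,Y) = 2.1081 bits
✓ Chain rule verified (Δ = 0.0001 is 4-dp rounding noise: each of the three values was rounded independently).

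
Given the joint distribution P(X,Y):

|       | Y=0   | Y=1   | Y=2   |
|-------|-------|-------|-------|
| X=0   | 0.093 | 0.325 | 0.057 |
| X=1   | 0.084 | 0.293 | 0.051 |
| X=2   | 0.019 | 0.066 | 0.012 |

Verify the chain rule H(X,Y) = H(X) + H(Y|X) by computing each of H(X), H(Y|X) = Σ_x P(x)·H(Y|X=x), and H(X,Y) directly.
H(X) = 1.3606 bits, H(Y|X) = 1.2027 bits, H(X,Y) = 2.5633 bits

Marginal of X (row sums):
  P(X=0) = 0.093 + 0.325 + 0.057 = 0.475
  P(X=1) = 0.084 + 0.293 + 0.051 = 0.428
  P(X=2) = 0.019 + 0.066 + 0.012 = 0.097
H(X) = -[0.475·log₂(0.475) + 0.428·log₂(0.428) + 0.097·log₂(0.097)]
  = 0.510150 + 0.524008 + 0.326490 = 1.3606 bits

H(Y|X) = Σ_x P(x)·H(Y|X=x):
  X=0: P(X=0) = 0.475, P(Y|X=0) = (93/475, 13/19, 3/25) → H(Y|X=0) = 1.202283
  X=1: P(X=1) = 0.428, P(Y|X=1) = (21/107, 293/428, 51/428) → H(Y|X=1) = 1.201018
  X=2: P(X=2) = 0.097, P(Y|X=2) = (19/97, 66/97, 12/97) → H(Y|X=2) = 1.211664
H(Y|X) = 0.475·1.202283 + 0.428·1.201018 + 0.097·1.211664 = 1.2027 bits

H(X,Y) = -Σ_{x,y} P(x,y) log₂ P(x,y). Per-cell terms -P(x,y)·log₂P(x,y):
  X=0: 0.318676, 0.526984, 0.235575
  X=1: 0.300171, 0.518911, 0.218961
  X=2: 0.108639, 0.258812, 0.076570
Sum of the 9 terms: H(X,Y) = 2.5633 bits

Chain rule check:
  H(X) + H(Y|X) = 1.3606 + 1.2027 = 2.5633 bits
  H(X,Y) = 2.5633 bits
✓ Chain rule verified.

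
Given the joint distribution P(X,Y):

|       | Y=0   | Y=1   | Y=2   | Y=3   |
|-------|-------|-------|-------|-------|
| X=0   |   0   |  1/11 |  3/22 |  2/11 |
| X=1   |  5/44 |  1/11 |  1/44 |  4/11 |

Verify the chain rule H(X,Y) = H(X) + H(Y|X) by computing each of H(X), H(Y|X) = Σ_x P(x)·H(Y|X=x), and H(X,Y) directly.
H(X) = 0.9760 bits, H(Y|X) = 1.5034 bits, H(X,Y) = 2.4794 bits

Marginal of X (row sums):
  P(X=0) = 0 + 1/11 + 3/22 + 2/11 = 9/22
  P(X=1) = 5/44 + 1/11 + 1/44 + 4/11 = 13/22
H(X) = -[(9/22)·log₂(9/22) + (13/22)·log₂(13/22)]
  = 0.52753 + 0.44850 = 0.9760 bits

H(Y|X) = Σ_x P(x)·H(Y|X=x):
  X=0: P(X=0) = 9/22, P(Y|X=0) = (0, 2/9, 1/3, 4/9) → H(Y|X=0) = 1.53049
  X=1: P(X=1) = 13/22, P(Y|X=1) = (5/26, 2/13, 1/26, 8/13) → H(Y|X=1) = 1.48468
H(Y|X) = (9/22)·1.53049 + (13/22)·1.48468 = 1.5034 bits

H(X,Y) = -Σ_{x,y} P(x,y) log₂ P(x,y). Per-cell terms -P(x,y)·log₂P(x,y):
  X=0: 0.00000, 0.31449, 0.39197, 0.44717
  X=1: 0.35653, 0.31449, 0.12408, 0.53070
  (cells with P = 0 contribute 0)
Sum of the 8 terms: H(X,Y) = 2.4794 bits

Chain rule check:
  H(X) + H(Y|X) = 0.9760 + 1.5034 = 2.4794 bits
  H(X,Y) = 2.4794 bits
✓ Chain rule verified.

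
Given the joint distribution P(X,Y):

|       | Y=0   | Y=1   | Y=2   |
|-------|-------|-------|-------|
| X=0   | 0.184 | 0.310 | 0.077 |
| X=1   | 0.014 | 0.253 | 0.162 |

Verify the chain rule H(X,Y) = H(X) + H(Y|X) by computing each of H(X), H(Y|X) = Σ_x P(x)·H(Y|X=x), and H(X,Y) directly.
H(X) = 0.9854 bits, H(Y|X) = 1.2858 bits, H(X,Y) = 2.2713 bits

Marginal of X (row sums):
  P(X=0) = 0.184 + 0.310 + 0.077 = 0.571
  P(X=1) = 0.014 + 0.253 + 0.162 = 0.429
H(X) = -[0.571·log₂(0.571) + 0.429·log₂(0.429)]
  = 0.461618 + 0.523788 = 0.9854 bits

H(Y|X) = Σ_x P(x)·H(Y|X=x):
  X=0: P(X=0) = 0.571, P(Y|X=0) = (184/571, 310/571, 77/571) → H(Y|X=0) = 1.394691
  X=1: P(X=1) = 0.429, P(Y|X=1) = (14/429, 23/39, 54/143) → H(Y|X=1) = 1.140974
H(Y|X) = 0.571·1.394691 + 0.429·1.140974 = 1.2858 bits

H(X,Y) = -Σ_{x,y} P(x,y) log₂ P(x,y). Per-cell terms -P(x,y)·log₂P(x,y):
  X=0: 0.449369, 0.523795, 0.284823
  X=1: 0.086218, 0.501646, 0.425401
Sum of the 6 terms: H(X,Y) = 2.2713 bits

Chain rule check:
  H(X) + H(Y|X) = 0.9854 + 1.2858 = 2.2712 bits
  H(X,Y) = 2.2713 bits
✓ Chain rule verified (Δ = 0.0001 is 4-dp rounding noise: each of the three values was rounded independently).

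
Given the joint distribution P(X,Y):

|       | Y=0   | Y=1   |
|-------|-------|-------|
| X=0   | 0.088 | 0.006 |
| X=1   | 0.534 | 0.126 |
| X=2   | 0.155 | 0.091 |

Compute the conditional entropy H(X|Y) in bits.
1.1787 bits

H(X|Y) = H(X,Y) - H(Y)

H(X,Y) = -Σ_{x,y} P(x,y) log₂ P(x,y). Per-cell terms -P(x,y)·log₂P(x,y):
  X=0: 0.30856, 0.04428
  X=1: 0.48332, 0.37655
  X=2: 0.41690, 0.31468
Sum of the 6 terms: H(X,Y) = 1.9443 bits

Marginal of Y (column sums):
  P(Y=0) = 0.088 + 0.534 + 0.155 = 0.777
  P(Y=1) = 0.006 + 0.126 + 0.091 = 0.223
H(Y) = -[0.777·log₂(0.777) + 0.223·log₂(0.223)]
  = 0.28284 + 0.48277 = 0.7656 bits

H(X|Y) = H(X,Y) - H(Y) = 1.9443 - 0.7656 = 1.1787 bits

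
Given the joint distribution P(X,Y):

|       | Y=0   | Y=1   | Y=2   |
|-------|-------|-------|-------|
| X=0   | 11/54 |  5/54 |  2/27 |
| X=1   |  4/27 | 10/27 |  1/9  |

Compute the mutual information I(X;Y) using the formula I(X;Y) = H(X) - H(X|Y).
0.0914 bits

I(X;Y) = H(X) - H(X|Y)

Marginal of X (row sums):
  P(X=0) = 11/54 + 5/54 + 2/27 = 10/27
  P(X=1) = 4/27 + 10/27 + 1/9 = 17/27
H(X) = -[(10/27)·log₂(10/27) + (17/27)·log₂(17/27)]
  = 0.53073 + 0.42023 = 0.95096 bits

Marginal of Y (column sums):
  P(Y=0) = 11/54 + 4/27 = 19/54
  P(Y=1) = 5/54 + 10/27 = 25/54
  P(Y=2) = 2/27 + 1/9 = 5/27
H(X|Y) = Σ_y P(y)·H(X|Y=y):
  Y=0: P(Y=0) = 19/54, P(X|Y=0) = (11/19, 8/19) → H(X|Y=0) = 0.98194
  Y=1: P(Y=1) = 25/54, P(X|Y=1) = (1/5, 4/5) → H(X|Y=1) = 0.72193
  Y=2: P(Y=2) = 5/27, P(X|Y=2) = (2/5, 3/5) → H(X|Y=2) = 0.97095
H(X|Y) = (19/54)·0.98194 + (25/54)·0.72193 + (5/27)·0.97095 = 0.85953 bits

I(X;Y) = H(X) - H(X|Y) = 0.95096 - 0.85953 = 0.0914 bits

Cross-check via I(X;Y) = H(X) + H(Y) - H(X,Y): computing H(Y) from the column sums and H(X,Y) from the 6 cells in the same way gives H(Y) = 1.49514 bits and H(X,Y) = 2.35467 bits, so
I(X;Y) = 0.95096 + 1.49514 - 2.35467 = 0.0914 bits ✓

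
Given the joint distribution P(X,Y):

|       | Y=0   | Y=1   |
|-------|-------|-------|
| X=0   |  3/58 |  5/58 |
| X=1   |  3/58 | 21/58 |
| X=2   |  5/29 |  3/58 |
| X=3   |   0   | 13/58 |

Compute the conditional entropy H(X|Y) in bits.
1.5696 bits

H(X|Y) = H(X,Y) - H(Y)

H(X,Y) = -Σ_{x,y} P(x,y) log₂ P(x,y). Per-cell terms -P(x,y)·log₂P(x,y):
  X=0: 0.221018, 0.304832
  X=1: 0.221018, 0.530671
  X=2: 0.437251, 0.221018
  X=3: 0.000000, 0.483587
  (cells with P = 0 contribute 0)
Sum of the 8 terms: H(X,Y) = 2.419395 bits

Marginal of Y (column sums):
  P(Y=0) = 3/58 + 3/58 + 5/29 + 0 = 8/29
  P(Y=1) = 5/58 + 21/58 + 3/58 + 13/58 = 21/29
H(Y) = -[(8/29)·log₂(8/29) + (21/29)·log₂(21/29)]
  = 0.512546 + 0.337205 = 0.849751 bits

H(X|Y) = H(X,Y) - H(Y) = 2.419395 - 0.849751 = 1.5696 bits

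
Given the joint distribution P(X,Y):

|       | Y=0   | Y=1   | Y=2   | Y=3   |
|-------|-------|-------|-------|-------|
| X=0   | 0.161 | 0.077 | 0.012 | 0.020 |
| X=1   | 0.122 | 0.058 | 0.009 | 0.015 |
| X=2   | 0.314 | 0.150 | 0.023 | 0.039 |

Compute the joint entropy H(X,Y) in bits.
2.9021 bits

H(X,Y) = -Σ_{x,y} P(x,y) log₂ P(x,y). Per-cell terms -P(x,y)·log₂P(x,y):
  X=0: 0.4242, 0.2848, 0.0766, 0.1129
  X=1: 0.3703, 0.2383, 0.0612, 0.0909
  X=2: 0.5247, 0.4105, 0.1252, 0.1825
Sum of the 12 terms: H(X,Y) = 2.9021 bits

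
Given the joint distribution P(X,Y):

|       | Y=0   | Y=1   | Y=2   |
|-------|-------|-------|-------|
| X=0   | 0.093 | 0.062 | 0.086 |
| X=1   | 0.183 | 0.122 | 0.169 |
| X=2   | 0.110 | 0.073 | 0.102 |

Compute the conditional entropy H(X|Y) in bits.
1.5214 bits

H(X|Y) = H(X,Y) - H(Y)

H(X,Y) = -Σ_{x,y} P(x,y) log₂ P(x,y). Per-cell terms -P(x,y)·log₂P(x,y):
  X=0: 0.3187, 0.2487, 0.3044
  X=1: 0.4484, 0.3703, 0.4335
  X=2: 0.3503, 0.2756, 0.3359
Sum of the 9 terms: H(X,Y) = 3.0858 bits

Marginal of Y (column sums):
  P(Y=0) = 0.093 + 0.183 + 0.110 = 0.386
  P(Y=1) = 0.062 + 0.122 + 0.073 = 0.257
  P(Y=2) = 0.086 + 0.169 + 0.102 = 0.357
H(Y) = -[0.386·log₂(0.386) + 0.257·log₂(0.257) + 0.357·log₂(0.357)]
  = 0.5301 + 0.5038 + 0.5305 = 1.5644 bits

H(X|Y) = H(X,Y) - H(Y) = 3.0858 - 1.5644 = 1.5214 bits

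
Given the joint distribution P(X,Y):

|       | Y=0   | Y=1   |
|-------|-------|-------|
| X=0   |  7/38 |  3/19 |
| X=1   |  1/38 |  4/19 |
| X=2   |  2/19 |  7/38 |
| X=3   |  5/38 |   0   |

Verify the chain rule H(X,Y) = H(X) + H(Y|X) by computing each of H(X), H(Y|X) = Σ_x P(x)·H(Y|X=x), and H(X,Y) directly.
H(X) = 1.9243 bits, H(Y|X) = 0.7336 bits, H(X,Y) = 2.6579 bits

Marginal of X (row sums):
  P(X=0) = 7/38 + 3/19 = 13/38
  P(X=1) = 1/38 + 4/19 = 9/38
  P(X=2) = 2/19 + 7/38 = 11/38
  P(X=3) = 5/38 + 0 = 5/38
H(X) = -[(13/38)·log₂(13/38) + (9/38)·log₂(9/38) + (11/38)·log₂(11/38) + (5/38)·log₂(5/38)]
  = 0.5294 + 0.4922 + 0.5177 + 0.3850 = 1.9243 bits

H(Y|X) = Σ_x P(x)·H(Y|X=x):
  X=0: P(X=0) = 13/38, P(Y|X=0) = (7/13, 6/13) → H(Y|X=0) = 0.9957
  X=1: P(X=1) = 9/38, P(Y|X=1) = (1/9, 8/9) → H(Y|X=1) = 0.5033
  X=2: P(X=2) = 11/38, P(Y|X=2) = (4/11, 7/11) → H(Y|X=2) = 0.9457
  X=3: P(X=3) = 5/38, P(Y|X=3) = (1, 0) → H(Y|X=3) = 0.0000
H(Y|X) = (13/38)·0.9957 + (9/38)·0.5033 + (11/38)·0.9457 + (5/38)·0.0000 = 0.7336 bits

H(X,Y) = -Σ_{x,y} P(x,y) log₂ P(x,y). Per-cell terms -P(x,y)·log₂P(x,y):
  X=0: 0.4496, 0.4205
  X=1: 0.1381, 0.4732
  X=2: 0.3419, 0.4496
  X=3: 0.3850, 0.0000
  (cells with P = 0 contribute 0)
Sum of the 8 terms: H(X,Y) = 2.6579 bits

Chain rule check:
  H(X) + H(Y|X) = 1.9243 + 0.7336 = 2.6579 bits
  H(X,Y) = 2.6579 bits
✓ Chain rule verified.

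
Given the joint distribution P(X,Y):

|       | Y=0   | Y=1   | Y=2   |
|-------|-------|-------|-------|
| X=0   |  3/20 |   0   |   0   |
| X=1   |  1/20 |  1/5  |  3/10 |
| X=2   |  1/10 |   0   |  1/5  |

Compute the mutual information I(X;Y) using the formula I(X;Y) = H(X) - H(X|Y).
0.4828 bits

I(X;Y) = H(X) - H(X|Y)

Marginal of X (row sums):
  P(X=0) = 3/20 + 0 + 0 = 3/20
  P(X=1) = 1/20 + 1/5 + 3/10 = 11/20
  P(X=2) = 1/10 + 0 + 1/5 = 3/10
H(X) = -[(3/20)·log₂(3/20) + (11/20)·log₂(11/20) + (3/10)·log₂(3/10)]
  = 0.4105 + 0.4744 + 0.5211 = 1.4060 bits

Marginal of Y (column sums):
  P(Y=0) = 3/20 + 1/20 + 1/10 = 3/10
  P(Y=1) = 0 + 1/5 + 0 = 1/5
  P(Y=2) = 0 + 3/10 + 1/5 = 1/2
H(X|Y) = Σ_y P(y)·H(X|Y=y):
  Y=0: P(Y=0) = 3/10, P(X|Y=0) = (1/2, 1/6, 1/3) → H(X|Y=0) = 1.4591
  Y=1: P(Y=1) = 1/5, P(X|Y=1) = (0, 1, 0) → H(X|Y=1) = 0.0000
  Y=2: P(Y=2) = 1/2, P(X|Y=2) = (0, 3/5, 2/5) → H(X|Y=2) = 0.9710
H(X|Y) = (3/10)·1.4591 + (1/5)·0.0000 + (1/2)·0.9710 = 0.9232 bits

I(X;Y) = H(X) - H(X|Y) = 1.4060 - 0.9232 = 0.4828 bits

Cross-check via I(X;Y) = H(X) + H(Y) - H(X,Y): computing H(Y) from the column sums and H(X,Y) from the 9 cells in the same way gives H(Y) = 1.4855 bits and H(X,Y) = 2.4087 bits, so
I(X;Y) = 1.4060 + 1.4855 - 2.4087 = 0.4828 bits ✓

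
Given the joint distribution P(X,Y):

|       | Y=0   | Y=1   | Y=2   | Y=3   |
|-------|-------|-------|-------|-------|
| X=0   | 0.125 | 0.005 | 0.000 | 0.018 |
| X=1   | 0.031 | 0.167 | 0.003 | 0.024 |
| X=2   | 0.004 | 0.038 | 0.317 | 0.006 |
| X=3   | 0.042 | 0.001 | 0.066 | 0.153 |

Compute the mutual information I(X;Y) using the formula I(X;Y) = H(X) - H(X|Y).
0.9498 bits

I(X;Y) = H(X) - H(X|Y)

Marginal of X (row sums):
  P(X=0) = 0.125 + 0.005 + 0.000 + 0.018 = 0.148
  P(X=1) = 0.031 + 0.167 + 0.003 + 0.024 = 0.225
  P(X=2) = 0.004 + 0.038 + 0.317 + 0.006 = 0.365
  P(X=3) = 0.042 + 0.001 + 0.066 + 0.153 = 0.262
H(X) = -[0.148·log₂(0.148) + 0.225·log₂(0.225) + 0.365·log₂(0.365) + 0.262·log₂(0.262)]
  = 0.40794 + 0.48420 + 0.53072 + 0.50628 = 1.92914 bits

Marginal of Y (column sums):
  P(Y=0) = 0.125 + 0.031 + 0.004 + 0.042 = 0.202
  P(Y=1) = 0.005 + 0.167 + 0.038 + 0.001 = 0.211
  P(Y=2) = 0.000 + 0.003 + 0.317 + 0.066 = 0.386
  P(Y=3) = 0.018 + 0.024 + 0.006 + 0.153 = 0.201
H(X|Y) = Σ_y P(y)·H(X|Y=y):
  Y=0: P(Y=0) = 0.202, P(X|Y=0) = (125/202, 31/202, 2/101, 21/101) → H(X|Y=0) = 1.42663
  Y=1: P(Y=1) = 0.211, P(X|Y=1) = (5/211, 167/211, 38/211, 1/211) → H(X|Y=1) = 0.87698
  Y=2: P(Y=2) = 0.386, P(X|Y=2) = (0, 3/386, 317/386, 33/193) → H(X|Y=2) = 0.72347
  Y=3: P(Y=3) = 0.201, P(X|Y=3) = (6/67, 8/67, 2/67, 51/67) → H(X|Y=3) = 1.12872
H(X|Y) = 0.202·1.42663 + 0.211·0.87698 + 0.386·0.72347 + 0.201·1.12872 = 0.97935 bits

I(X;Y) = H(X) - H(X|Y) = 1.92914 - 0.97935 = 0.9498 bits

Cross-check via I(X;Y) = H(X) + H(Y) - H(X,Y): computing H(Y) from the column sums and H(X,Y) from the 16 cells in the same way gives H(Y) = 1.93512 bits and H(X,Y) = 2.91448 bits, so
I(X;Y) = 1.92914 + 1.93512 - 2.91448 = 0.9498 bits ✓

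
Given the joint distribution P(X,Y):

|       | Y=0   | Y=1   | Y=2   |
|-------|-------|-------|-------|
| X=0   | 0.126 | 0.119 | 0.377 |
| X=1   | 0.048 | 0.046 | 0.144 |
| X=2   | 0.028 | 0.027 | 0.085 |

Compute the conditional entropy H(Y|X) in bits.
1.3611 bits

H(Y|X) = H(X,Y) - H(X)

H(X,Y) = -Σ_{x,y} P(x,y) log₂ P(x,y). Per-cell terms -P(x,y)·log₂P(x,y):
  X=0: 0.3766, 0.3654, 0.5306
  X=1: 0.2103, 0.2043, 0.4026
  X=2: 0.1444, 0.1407, 0.3023
Sum of the 9 terms: H(X,Y) = 2.6772 bits

Marginal of X (row sums):
  P(X=0) = 0.126 + 0.119 + 0.377 = 0.622
  P(X=1) = 0.048 + 0.046 + 0.144 = 0.238
  P(X=2) = 0.028 + 0.027 + 0.085 = 0.140
H(X) = -[0.622·log₂(0.622) + 0.238·log₂(0.238) + 0.140·log₂(0.140)]
  = 0.4261 + 0.4929 + 0.3971 = 1.3161 bits

H(Y|X) = H(X,Y) - H(X) = 2.6772 - 1.3161 = 1.3611 bits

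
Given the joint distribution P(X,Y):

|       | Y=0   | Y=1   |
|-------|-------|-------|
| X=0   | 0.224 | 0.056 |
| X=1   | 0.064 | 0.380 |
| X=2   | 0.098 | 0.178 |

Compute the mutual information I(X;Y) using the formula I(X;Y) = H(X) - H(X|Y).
0.2368 bits

I(X;Y) = H(X) - H(X|Y)

Marginal of X (row sums):
  P(X=0) = 0.224 + 0.056 = 0.280
  P(X=1) = 0.064 + 0.380 = 0.444
  P(X=2) = 0.098 + 0.178 = 0.276
H(X) = -[0.280·log₂(0.280) + 0.444·log₂(0.444) + 0.276·log₂(0.276)]
  = 0.5142 + 0.5201 + 0.5126 = 1.5469 bits

Marginal of Y (column sums):
  P(Y=0) = 0.224 + 0.064 + 0.098 = 0.386
  P(Y=1) = 0.056 + 0.380 + 0.178 = 0.614
H(X|Y) = Σ_y P(y)·H(X|Y=y):
  Y=0: P(Y=0) = 0.386, P(X|Y=0) = (112/193, 32/193, 49/193) → H(X|Y=0) = 1.3876
  Y=1: P(Y=1) = 0.614, P(X|Y=1) = (28/307, 190/307, 89/307) → H(X|Y=1) = 1.2614
H(X|Y) = 0.386·1.3876 + 0.614·1.2614 = 1.3101 bits

I(X;Y) = H(X) - H(X|Y) = 1.5469 - 1.3101 = 0.2368 bits

Cross-check via I(X;Y) = H(X) + H(Y) - H(X,Y): computing H(Y) from the column sums and H(X,Y) from the 6 cells in the same way gives H(Y) = 0.9622 bits and H(X,Y) = 2.2723 bits, so
I(X;Y) = 1.5469 + 0.9622 - 2.2723 = 0.2368 bits ✓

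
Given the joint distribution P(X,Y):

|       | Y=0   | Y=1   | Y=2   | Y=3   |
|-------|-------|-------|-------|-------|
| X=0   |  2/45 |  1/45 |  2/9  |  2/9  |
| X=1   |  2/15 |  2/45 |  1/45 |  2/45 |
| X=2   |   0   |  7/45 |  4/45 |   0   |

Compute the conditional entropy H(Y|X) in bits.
1.4344 bits

H(Y|X) = H(X,Y) - H(X)

H(X,Y) = -Σ_{x,y} P(x,y) log₂ P(x,y). Per-cell terms -P(x,y)·log₂P(x,y):
  X=0: 0.199638, 0.122041, 0.482206, 0.482206
  X=1: 0.387585, 0.199638, 0.122041, 0.199638
  X=2: 0.000000, 0.417589, 0.310387, 0.000000
  (cells with P = 0 contribute 0)
Sum of the 12 terms: H(X,Y) = 2.92297 bits

Marginal of X (row sums):
  P(X=0) = 2/45 + 1/45 + 2/9 + 2/9 = 23/45
  P(X=1) = 2/15 + 2/45 + 1/45 + 2/45 = 11/45
  P(X=2) = 0 + 7/45 + 4/45 + 0 = 11/45
H(X) = -[(23/45)·log₂(23/45) + (11/45)·log₂(11/45) + (11/45)·log₂(11/45)]
  = 0.494904 + 0.496814 + 0.496814 = 1.48853 bits

H(Y|X) = H(X,Y) - H(X) = 2.92297 - 1.48853 = 1.4344 bits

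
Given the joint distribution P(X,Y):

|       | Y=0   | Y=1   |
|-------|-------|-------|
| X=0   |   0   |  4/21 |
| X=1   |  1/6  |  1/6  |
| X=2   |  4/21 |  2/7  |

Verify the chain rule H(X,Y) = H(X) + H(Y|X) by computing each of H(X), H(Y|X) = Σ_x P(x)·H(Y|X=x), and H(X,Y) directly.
H(X) = 1.4937 bits, H(Y|X) = 0.7957 bits, H(X,Y) = 2.2894 bits

Marginal of X (row sums):
  P(X=0) = 0 + 4/21 = 4/21
  P(X=1) = 1/6 + 1/6 = 1/3
  P(X=2) = 4/21 + 2/7 = 10/21
H(X) = -[(4/21)·log₂(4/21) + (1/3)·log₂(1/3) + (10/21)·log₂(10/21)]
  = 0.4557 + 0.5283 + 0.5097 = 1.4937 bits

H(Y|X) = Σ_x P(x)·H(Y|X=x):
  X=0: P(X=0) = 4/21, P(Y|X=0) = (0, 1) → H(Y|X=0) = 0.0000
  X=1: P(X=1) = 1/3, P(Y|X=1) = (1/2, 1/2) → H(Y|X=1) = 1.0000
  X=2: P(X=2) = 10/21, P(Y|X=2) = (2/5, 3/5) → H(Y|X=2) = 0.9710
H(Y|X) = (4/21)·0.0000 + (1/3)·1.0000 + (10/21)·0.9710 = 0.7957 bits

H(X,Y) = -Σ_{x,y} P(x,y) log₂ P(x,y). Per-cell terms -P(x,y)·log₂P(x,y):
  X=0: 0.0000, 0.4557
  X=1: 0.4308, 0.4308
  X=2: 0.4557, 0.5164
  (cells with P = 0 contribute 0)
Sum of the 6 terms: H(X,Y) = 2.2894 bits

Chain rule check:
  H(X) + H(Y|X) = 1.4937 + 0.7957 = 2.2894 bits
  H(X,Y) = 2.2894 bits
✓ Chain rule verified.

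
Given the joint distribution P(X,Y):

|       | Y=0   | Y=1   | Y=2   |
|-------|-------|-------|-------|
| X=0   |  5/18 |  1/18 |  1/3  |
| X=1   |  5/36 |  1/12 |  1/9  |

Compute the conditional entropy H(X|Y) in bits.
0.8780 bits

H(X|Y) = H(X,Y) - H(Y)

H(X,Y) = -Σ_{x,y} P(x,y) log₂ P(x,y). Per-cell terms -P(x,y)·log₂P(x,y):
  X=0: 0.51333, 0.23166, 0.52832
  X=1: 0.39556, 0.29875, 0.35221
Sum of the 6 terms: H(X,Y) = 2.3198 bits

Marginal of Y (column sums):
  P(Y=0) = 5/18 + 5/36 = 5/12
  P(Y=1) = 1/18 + 1/12 = 5/36
  P(Y=2) = 1/3 + 1/9 = 4/9
H(Y) = -[(5/12)·log₂(5/12) + (5/36)·log₂(5/36) + (4/9)·log₂(4/9)]
  = 0.52626 + 0.39556 + 0.51997 = 1.4418 bits

H(X|Y) = H(X,Y) - H(Y) = 2.3198 - 1.4418 = 0.8780 bits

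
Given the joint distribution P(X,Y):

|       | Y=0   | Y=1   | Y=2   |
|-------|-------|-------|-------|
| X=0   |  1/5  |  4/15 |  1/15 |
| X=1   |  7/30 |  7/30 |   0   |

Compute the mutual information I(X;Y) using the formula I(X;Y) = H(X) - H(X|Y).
0.0669 bits

I(X;Y) = H(X) - H(X|Y)

Marginal of X (row sums):
  P(X=0) = 1/5 + 4/15 + 1/15 = 8/15
  P(X=1) = 7/30 + 7/30 + 0 = 7/15
H(X) = -[(8/15)·log₂(8/15) + (7/15)·log₂(7/15)]
  = 0.48367 + 0.51312 = 0.99679 bits

Marginal of Y (column sums):
  P(Y=0) = 1/5 + 7/30 = 13/30
  P(Y=1) = 4/15 + 7/30 = 1/2
  P(Y=2) = 1/15 + 0 = 1/15
H(X|Y) = Σ_y P(y)·H(X|Y=y):
  Y=0: P(Y=0) = 13/30, P(X|Y=0) = (6/13, 7/13) → H(X|Y=0) = 0.99573
  Y=1: P(Y=1) = 1/2, P(X|Y=1) = (8/15, 7/15) → H(X|Y=1) = 0.99679
  Y=2: P(Y=2) = 1/15, P(X|Y=2) = (1, 0) → H(X|Y=2) = 0.00000
H(X|Y) = (13/30)·0.99573 + (1/2)·0.99679 + (1/15)·0.00000 = 0.92988 bits

I(X;Y) = H(X) - H(X|Y) = 0.99679 - 0.92988 = 0.0669 bits

Cross-check via I(X;Y) = H(X) + H(Y) - H(X,Y): computing H(Y) from the column sums and H(X,Y) from the 6 cells in the same way gives H(Y) = 1.28325 bits and H(X,Y) = 2.21313 bits, so
I(X;Y) = 0.99679 + 1.28325 - 2.21313 = 0.0669 bits ✓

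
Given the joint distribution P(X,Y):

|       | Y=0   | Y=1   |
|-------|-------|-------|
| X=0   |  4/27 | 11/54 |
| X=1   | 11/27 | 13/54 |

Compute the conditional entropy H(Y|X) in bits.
0.9624 bits

H(Y|X) = H(X,Y) - H(X)

H(X,Y) = -Σ_{x,y} P(x,y) log₂ P(x,y). Per-cell terms -P(x,y)·log₂P(x,y):
  X=0: 0.4081, 0.4676
  X=1: 0.5278, 0.4946
Sum of the 4 terms: H(X,Y) = 1.8981 bits

Marginal of X (row sums):
  P(X=0) = 4/27 + 11/54 = 19/54
  P(X=1) = 11/27 + 13/54 = 35/54
H(X) = -[(19/54)·log₂(19/54) + (35/54)·log₂(35/54)]
  = 0.5302 + 0.4055 = 0.9357 bits

H(Y|X) = H(X,Y) - H(X) = 1.8981 - 0.9357 = 0.9624 bits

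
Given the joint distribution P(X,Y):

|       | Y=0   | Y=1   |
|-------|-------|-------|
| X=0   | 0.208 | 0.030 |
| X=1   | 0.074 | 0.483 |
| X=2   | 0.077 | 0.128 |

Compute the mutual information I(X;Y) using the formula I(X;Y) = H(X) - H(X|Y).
0.3012 bits

I(X;Y) = H(X) - H(X|Y)

Marginal of X (row sums):
  P(X=0) = 0.208 + 0.030 = 0.238
  P(X=1) = 0.074 + 0.483 = 0.557
  P(X=2) = 0.077 + 0.128 = 0.205
H(X) = -[0.238·log₂(0.238) + 0.557·log₂(0.557) + 0.205·log₂(0.205)]
  = 0.492890 + 0.470248 + 0.468692 = 1.43183 bits

Marginal of Y (column sums):
  P(Y=0) = 0.208 + 0.074 + 0.077 = 0.359
  P(Y=1) = 0.030 + 0.483 + 0.128 = 0.641
H(X|Y) = Σ_y P(y)·H(X|Y=y):
  Y=0: P(Y=0) = 0.359, P(X|Y=0) = (208/359, 74/359, 77/359) → H(X|Y=0) = 1.402231
  Y=1: P(Y=1) = 0.641, P(X|Y=1) = (30/641, 483/641, 128/641) → H(X|Y=1) = 0.978507
H(X|Y) = 0.359·1.402231 + 0.641·0.978507 = 1.13062 bits

I(X;Y) = H(X) - H(X|Y) = 1.43183 - 1.13062 = 0.3012 bits

Cross-check via I(X;Y) = H(X) + H(Y) - H(X,Y): computing H(Y) from the column sums and H(X,Y) from the 6 cells in the same way gives H(Y) = 0.94185 bits and H(X,Y) = 2.07247 bits, so
I(X;Y) = 1.43183 + 0.94185 - 2.07247 = 0.3012 bits ✓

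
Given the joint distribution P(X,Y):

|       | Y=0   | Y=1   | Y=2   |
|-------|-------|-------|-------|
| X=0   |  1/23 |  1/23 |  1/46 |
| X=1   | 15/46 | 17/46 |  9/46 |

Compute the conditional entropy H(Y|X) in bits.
1.5359 bits

H(Y|X) = H(X,Y) - H(X)

H(X,Y) = -Σ_{x,y} P(x,y) log₂ P(x,y). Per-cell terms -P(x,y)·log₂P(x,y):
  X=0: 0.196677, 0.196677, 0.120077
  X=1: 0.527175, 0.530732, 0.460494
Sum of the 6 terms: H(X,Y) = 2.03183 bits

Marginal of X (row sums):
  P(X=0) = 1/23 + 1/23 + 1/46 = 5/46
  P(X=1) = 15/46 + 17/46 + 9/46 = 41/46
H(X) = -[(5/46)·log₂(5/46) + (41/46)·log₂(41/46)]
  = 0.348004 + 0.147965 = 0.49597 bits

H(Y|X) = H(X,Y) - H(X) = 2.03183 - 0.49597 = 1.5359 bits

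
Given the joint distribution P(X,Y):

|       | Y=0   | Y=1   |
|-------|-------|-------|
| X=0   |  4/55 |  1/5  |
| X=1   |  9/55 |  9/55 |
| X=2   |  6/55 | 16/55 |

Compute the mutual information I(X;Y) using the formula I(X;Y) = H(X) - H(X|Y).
0.0364 bits

I(X;Y) = H(X) - H(X|Y)

Marginal of X (row sums):
  P(X=0) = 4/55 + 1/5 = 3/11
  P(X=1) = 9/55 + 9/55 = 18/55
  P(X=2) = 6/55 + 16/55 = 2/5
H(X) = -[(3/11)·log₂(3/11) + (18/55)·log₂(18/55) + (2/5)·log₂(2/5)]
  = 0.511219 + 0.527379 + 0.528771 = 1.567369 bits

Marginal of Y (column sums):
  P(Y=0) = 4/55 + 9/55 + 6/55 = 19/55
  P(Y=1) = 1/5 + 9/55 + 16/55 = 36/55
H(X|Y) = Σ_y P(y)·H(X|Y=y):
  Y=0: P(Y=0) = 19/55, P(X|Y=0) = (4/19, 9/19, 6/19) → H(X|Y=0) = 1.509028
  Y=1: P(Y=1) = 36/55, P(X|Y=1) = (11/36, 1/4, 4/9) → H(X|Y=1) = 1.542617
H(X|Y) = (19/55)·1.509028 + (36/55)·1.542617 = 1.531014 bits

I(X;Y) = H(X) - H(X|Y) = 1.567369 - 1.531014 = 0.0364 bits

Cross-check via I(X;Y) = H(X) + H(Y) - H(X,Y): computing H(Y) from the column sums and H(X,Y) from the 6 cells in the same way gives H(Y) = 0.929943 bits and H(X,Y) = 2.460957 bits, so
I(X;Y) = 1.567369 + 0.929943 - 2.460957 = 0.0364 bits ✓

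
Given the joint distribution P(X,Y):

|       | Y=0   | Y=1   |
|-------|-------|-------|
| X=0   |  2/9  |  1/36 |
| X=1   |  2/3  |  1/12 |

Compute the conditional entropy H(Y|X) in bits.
0.5033 bits

H(Y|X) = H(X,Y) - H(X)

H(X,Y) = -Σ_{x,y} P(x,y) log₂ P(x,y). Per-cell terms -P(x,y)·log₂P(x,y):
  X=0: 0.482206, 0.143609
  X=1: 0.389975, 0.298747
Sum of the 4 terms: H(X,Y) = 1.31454 bits

Marginal of X (row sums):
  P(X=0) = 2/9 + 1/36 = 1/4
  P(X=1) = 2/3 + 1/12 = 3/4
H(X) = -[(1/4)·log₂(1/4) + (3/4)·log₂(3/4)]
  = 0.500000 + 0.311278 = 0.81128 bits

H(Y|X) = H(X,Y) - H(X) = 1.31454 - 0.81128 = 0.5033 bits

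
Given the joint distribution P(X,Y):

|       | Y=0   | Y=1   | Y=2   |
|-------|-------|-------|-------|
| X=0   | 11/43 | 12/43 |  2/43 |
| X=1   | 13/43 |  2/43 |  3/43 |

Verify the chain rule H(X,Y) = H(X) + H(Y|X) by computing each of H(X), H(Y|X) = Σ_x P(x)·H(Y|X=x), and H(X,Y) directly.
H(X) = 0.9808 bits, H(Y|X) = 1.2377 bits, H(X,Y) = 2.2185 bits

Marginal of X (row sums):
  P(X=0) = 11/43 + 12/43 + 2/43 = 25/43
  P(X=1) = 13/43 + 2/43 + 3/43 = 18/43
H(X) = -[(25/43)·log₂(25/43) + (18/43)·log₂(18/43)]
  = 0.45489 + 0.52591 = 0.9808 bits

H(Y|X) = Σ_x P(x)·H(Y|X=x):
  X=0: P(X=0) = 25/43, P(Y|X=0) = (11/25, 12/25, 2/25) → H(Y|X=0) = 1.32092
  X=1: P(X=1) = 18/43, P(Y|X=1) = (13/18, 1/9, 1/6) → H(Y|X=1) = 1.12211
H(Y|X) = (25/43)·1.32092 + (18/43)·1.12211 = 1.2377 bits

H(X,Y) = -Σ_{x,y} P(x,y) log₂ P(x,y). Per-cell terms -P(x,y)·log₂P(x,y):
  X=0: 0.50314, 0.51385, 0.20587
  X=1: 0.52176, 0.20587, 0.26800
Sum of the 6 terms: H(X,Y) = 2.2185 bits

Chain rule check:
  H(X) + H(Y|X) = 0.9808 + 1.2377 = 2.2185 bits
  H(X,Y) = 2.2185 bits
✓ Chain rule verified.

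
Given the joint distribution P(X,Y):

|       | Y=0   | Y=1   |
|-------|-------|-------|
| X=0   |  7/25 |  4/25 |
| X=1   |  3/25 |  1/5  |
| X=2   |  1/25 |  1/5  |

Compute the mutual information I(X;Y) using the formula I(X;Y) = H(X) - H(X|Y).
0.1121 bits

I(X;Y) = H(X) - H(X|Y)

Marginal of X (row sums):
  P(X=0) = 7/25 + 4/25 = 11/25
  P(X=1) = 3/25 + 1/5 = 8/25
  P(X=2) = 1/25 + 1/5 = 6/25
H(X) = -[(11/25)·log₂(11/25) + (8/25)·log₂(8/25) + (6/25)·log₂(6/25)]
  = 0.52115 + 0.52603 + 0.49413 = 1.5413 bits

Marginal of Y (column sums):
  P(Y=0) = 7/25 + 3/25 + 1/25 = 11/25
  P(Y=1) = 4/25 + 1/5 + 1/5 = 14/25
H(X|Y) = Σ_y P(y)·H(X|Y=y):
  Y=0: P(Y=0) = 11/25, P(X|Y=0) = (7/11, 3/11, 1/11) → H(X|Y=0) = 1.24067
  Y=1: P(Y=1) = 14/25, P(X|Y=1) = (2/7, 5/14, 5/14) → H(X|Y=1) = 1.57741
H(X|Y) = (11/25)·1.24067 + (14/25)·1.57741 = 1.4292 bits

I(X;Y) = H(X) - H(X|Y) = 1.5413 - 1.4292 = 0.1121 bits

Cross-check via I(X;Y) = H(X) + H(Y) - H(X,Y): computing H(Y) from the column sums and H(X,Y) from the 6 cells in the same way gives H(Y) = 0.9896 bits and H(X,Y) = 2.4188 bits, so
I(X;Y) = 1.5413 + 0.9896 - 2.4188 = 0.1121 bits ✓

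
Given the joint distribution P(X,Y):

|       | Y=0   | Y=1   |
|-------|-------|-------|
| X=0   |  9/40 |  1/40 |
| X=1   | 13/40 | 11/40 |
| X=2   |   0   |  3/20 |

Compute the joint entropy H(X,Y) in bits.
2.0670 bits

H(X,Y) = -Σ_{x,y} P(x,y) log₂ P(x,y). Per-cell terms -P(x,y)·log₂P(x,y):
  X=0: 0.48420, 0.13305
  X=1: 0.52698, 0.51219
  X=2: 0.00000, 0.41054
  (cells with P = 0 contribute 0)
Sum of the 6 terms: H(X,Y) = 2.0670 bits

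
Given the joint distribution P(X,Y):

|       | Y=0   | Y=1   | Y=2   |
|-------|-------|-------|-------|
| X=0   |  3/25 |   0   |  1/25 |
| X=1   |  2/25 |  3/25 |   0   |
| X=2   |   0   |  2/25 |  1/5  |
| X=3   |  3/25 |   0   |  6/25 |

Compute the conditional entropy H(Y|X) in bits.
0.8963 bits

H(Y|X) = H(X,Y) - H(X)

H(X,Y) = -Σ_{x,y} P(x,y) log₂ P(x,y). Per-cell terms -P(x,y)·log₂P(x,y):
  X=0: 0.3670672, 0.0000000, 0.1857542
  X=1: 0.2915085, 0.3670672, 0.0000000
  X=2: 0.0000000, 0.2915085, 0.4643856
  X=3: 0.3670672, 0.0000000, 0.4941345
  (cells with P = 0 contribute 0)
Sum of the 12 terms: H(X,Y) = 2.828493 bits

Marginal of X (row sums):
  P(X=0) = 3/25 + 0 + 1/25 = 4/25
  P(X=1) = 2/25 + 3/25 + 0 = 1/5
  P(X=2) = 0 + 2/25 + 1/5 = 7/25
  P(X=3) = 3/25 + 0 + 6/25 = 9/25
H(X) = -[(4/25)·log₂(4/25) + (1/5)·log₂(1/5) + (7/25)·log₂(7/25) + (9/25)·log₂(9/25)]
  = 0.4230170 + 0.4643856 + 0.5142204 + 0.5306152 = 1.932238 bits

H(Y|X) = H(X,Y) - H(X) = 2.828493 - 1.932238 = 0.8963 bits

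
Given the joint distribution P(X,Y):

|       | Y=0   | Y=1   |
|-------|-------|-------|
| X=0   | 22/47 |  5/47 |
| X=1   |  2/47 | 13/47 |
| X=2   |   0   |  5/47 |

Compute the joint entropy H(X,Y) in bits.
1.9071 bits

H(X,Y) = -Σ_{x,y} P(x,y) log₂ P(x,y). Per-cell terms -P(x,y)·log₂P(x,y):
  X=0: 0.51263, 0.34390
  X=1: 0.19381, 0.51285
  X=2: 0.00000, 0.34390
  (cells with P = 0 contribute 0)
Sum of the 6 terms: H(X,Y) = 1.9071 bits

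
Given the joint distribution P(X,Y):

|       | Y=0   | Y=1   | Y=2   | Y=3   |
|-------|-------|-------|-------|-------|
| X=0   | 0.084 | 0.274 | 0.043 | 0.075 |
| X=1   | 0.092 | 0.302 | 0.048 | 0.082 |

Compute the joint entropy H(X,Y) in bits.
2.6319 bits

H(X,Y) = -Σ_{x,y} P(x,y) log₂ P(x,y). Per-cell terms -P(x,y)·log₂P(x,y):
  X=0: 0.30017, 0.51176, 0.19520, 0.28027
  X=1: 0.31668, 0.52167, 0.21028, 0.29588
Sum of the 8 terms: H(X,Y) = 2.6319 bits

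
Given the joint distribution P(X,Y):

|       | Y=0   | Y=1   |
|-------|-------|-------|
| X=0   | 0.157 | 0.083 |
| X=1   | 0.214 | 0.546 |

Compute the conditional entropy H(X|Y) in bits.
0.7186 bits

H(X|Y) = H(X,Y) - H(Y)

H(X,Y) = -Σ_{x,y} P(x,y) log₂ P(x,y). Per-cell terms -P(x,y)·log₂P(x,y):
  X=0: 0.419373, 0.298032
  X=1: 0.476004, 0.476673
Sum of the 4 terms: H(X,Y) = 1.67008 bits

Marginal of Y (column sums):
  P(Y=0) = 0.157 + 0.214 = 0.371
  P(Y=1) = 0.083 + 0.546 = 0.629
H(Y) = -[0.371·log₂(0.371) + 0.629·log₂(0.629)]
  = 0.530719 + 0.420718 = 0.95144 bits

H(X|Y) = H(X,Y) - H(Y) = 1.67008 - 0.95144 = 0.7186 bits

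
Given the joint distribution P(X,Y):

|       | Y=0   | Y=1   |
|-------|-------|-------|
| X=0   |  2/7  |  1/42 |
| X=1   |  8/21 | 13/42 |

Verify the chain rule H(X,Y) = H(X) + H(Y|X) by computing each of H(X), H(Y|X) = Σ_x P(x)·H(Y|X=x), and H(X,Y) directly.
H(X) = 0.8926 bits, H(Y|X) = 0.8062 bits, H(X,Y) = 1.6989 bits

Marginal of X (row sums):
  P(X=0) = 2/7 + 1/42 = 13/42
  P(X=1) = 8/21 + 13/42 = 29/42
H(X) = -[(13/42)·log₂(13/42) + (29/42)·log₂(29/42)]
  = 0.5237 + 0.3689 = 0.8926 bits

H(Y|X) = Σ_x P(x)·H(Y|X=x):
  X=0: P(X=0) = 13/42, P(Y|X=0) = (12/13, 1/13) → H(Y|X=0) = 0.3912
  X=1: P(X=1) = 29/42, P(Y|X=1) = (16/29, 13/29) → H(Y|X=1) = 0.9923
H(Y|X) = (13/42)·0.3912 + (29/42)·0.9923 = 0.8062 bits

H(X,Y) = -Σ_{x,y} P(x,y) log₂ P(x,y). Per-cell terms -P(x,y)·log₂P(x,y):
  X=0: 0.5164, 0.1284
  X=1: 0.5304, 0.5237
Sum of the 4 terms: H(X,Y) = 1.6989 bits

Chain rule check:
  H(X) + H(Y|X) = 0.8926 + 0.8062 = 1.6988 bits
  H(X,Y) = 1.6989 bits
✓ Chain rule verified (Δ = 0.0001 is 4-dp rounding noise: each of the three values was rounded independently).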